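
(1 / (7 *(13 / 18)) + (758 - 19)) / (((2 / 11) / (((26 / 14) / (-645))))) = -11.71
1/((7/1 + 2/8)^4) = 256/707281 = 0.00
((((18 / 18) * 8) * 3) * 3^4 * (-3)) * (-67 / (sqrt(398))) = 195372 * sqrt(398) / 199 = 19586.23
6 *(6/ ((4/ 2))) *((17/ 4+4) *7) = 2079/ 2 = 1039.50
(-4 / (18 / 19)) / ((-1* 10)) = 19 / 45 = 0.42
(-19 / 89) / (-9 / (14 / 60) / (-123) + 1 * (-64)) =287 / 85618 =0.00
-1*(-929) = 929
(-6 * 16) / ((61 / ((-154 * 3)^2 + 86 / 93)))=-635212096 / 1891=-335913.32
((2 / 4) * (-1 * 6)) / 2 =-3 / 2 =-1.50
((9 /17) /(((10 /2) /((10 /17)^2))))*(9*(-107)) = -173340 /4913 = -35.28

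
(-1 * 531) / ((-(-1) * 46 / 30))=-346.30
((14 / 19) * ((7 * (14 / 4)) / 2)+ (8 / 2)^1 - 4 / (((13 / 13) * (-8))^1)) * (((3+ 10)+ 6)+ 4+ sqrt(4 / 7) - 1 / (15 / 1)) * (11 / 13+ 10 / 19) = 174246 * sqrt(7) / 32851+ 9990104 / 23465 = 439.78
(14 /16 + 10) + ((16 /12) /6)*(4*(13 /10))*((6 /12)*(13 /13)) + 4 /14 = 29581 /2520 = 11.74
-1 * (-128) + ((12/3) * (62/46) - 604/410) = 621994/4715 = 131.92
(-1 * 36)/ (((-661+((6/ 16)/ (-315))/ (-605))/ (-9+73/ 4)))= 169230600/ 335920199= 0.50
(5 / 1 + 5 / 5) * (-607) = -3642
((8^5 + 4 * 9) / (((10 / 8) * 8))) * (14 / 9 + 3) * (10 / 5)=29888.09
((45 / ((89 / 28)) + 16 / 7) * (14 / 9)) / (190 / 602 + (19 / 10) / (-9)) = 61668880 / 251959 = 244.76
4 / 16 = 1 / 4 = 0.25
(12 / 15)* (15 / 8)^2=45 / 16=2.81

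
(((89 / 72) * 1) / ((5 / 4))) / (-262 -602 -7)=-0.00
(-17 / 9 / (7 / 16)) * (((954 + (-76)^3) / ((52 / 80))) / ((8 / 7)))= 22911920 / 9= 2545768.89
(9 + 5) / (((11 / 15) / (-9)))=-1890 / 11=-171.82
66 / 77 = 6 / 7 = 0.86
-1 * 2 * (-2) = 4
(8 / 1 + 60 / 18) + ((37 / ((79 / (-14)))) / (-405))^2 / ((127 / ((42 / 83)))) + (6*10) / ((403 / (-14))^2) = 6662826518788713074 / 584164121736250575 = 11.41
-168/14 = -12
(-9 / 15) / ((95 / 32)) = -96 / 475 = -0.20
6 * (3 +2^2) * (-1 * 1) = -42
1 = 1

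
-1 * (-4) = 4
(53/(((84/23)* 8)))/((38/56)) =1219/456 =2.67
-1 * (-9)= 9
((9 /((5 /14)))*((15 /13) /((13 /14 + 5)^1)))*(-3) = -15876 /1079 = -14.71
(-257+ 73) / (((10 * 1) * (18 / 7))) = -322 / 45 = -7.16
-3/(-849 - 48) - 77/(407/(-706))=1477695/11063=133.57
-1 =-1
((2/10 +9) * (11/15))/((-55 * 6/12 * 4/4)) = -92/375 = -0.25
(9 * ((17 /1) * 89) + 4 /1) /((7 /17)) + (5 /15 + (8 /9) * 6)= 694790 /21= 33085.24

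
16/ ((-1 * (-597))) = 16/ 597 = 0.03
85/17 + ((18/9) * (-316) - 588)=-1215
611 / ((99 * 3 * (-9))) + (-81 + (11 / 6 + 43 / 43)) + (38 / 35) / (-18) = -14679821 / 187110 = -78.46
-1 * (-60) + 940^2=883660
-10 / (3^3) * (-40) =400 / 27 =14.81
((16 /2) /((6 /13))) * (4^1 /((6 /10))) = 1040 /9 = 115.56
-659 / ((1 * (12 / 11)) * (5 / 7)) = -50743 / 60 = -845.72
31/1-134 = -103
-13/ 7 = -1.86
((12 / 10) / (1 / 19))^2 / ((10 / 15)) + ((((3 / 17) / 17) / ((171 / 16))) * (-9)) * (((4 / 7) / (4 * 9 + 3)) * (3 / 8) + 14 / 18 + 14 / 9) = 9740526014 / 12492025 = 779.74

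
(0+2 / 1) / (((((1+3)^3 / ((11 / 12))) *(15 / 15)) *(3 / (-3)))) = -11 / 384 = -0.03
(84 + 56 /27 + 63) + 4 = 4133 /27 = 153.07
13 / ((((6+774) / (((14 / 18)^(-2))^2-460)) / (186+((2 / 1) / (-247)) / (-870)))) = -21941260096129 / 15478526700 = -1417.53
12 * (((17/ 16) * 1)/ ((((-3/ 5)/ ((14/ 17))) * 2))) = -8.75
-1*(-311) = 311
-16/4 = -4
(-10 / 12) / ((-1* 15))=1 / 18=0.06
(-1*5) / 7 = -5 / 7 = -0.71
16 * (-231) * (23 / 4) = -21252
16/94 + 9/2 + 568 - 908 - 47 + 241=-13285/94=-141.33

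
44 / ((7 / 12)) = 528 / 7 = 75.43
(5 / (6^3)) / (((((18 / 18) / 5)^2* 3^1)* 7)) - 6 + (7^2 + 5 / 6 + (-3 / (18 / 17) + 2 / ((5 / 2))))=41.83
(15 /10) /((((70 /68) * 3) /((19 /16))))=323 /560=0.58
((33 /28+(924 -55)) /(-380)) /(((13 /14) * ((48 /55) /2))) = -268015 /47424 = -5.65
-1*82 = -82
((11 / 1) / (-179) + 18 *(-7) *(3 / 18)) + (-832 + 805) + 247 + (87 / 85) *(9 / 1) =3167007 / 15215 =208.15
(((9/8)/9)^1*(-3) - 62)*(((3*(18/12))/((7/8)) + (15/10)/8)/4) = -297903/3584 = -83.12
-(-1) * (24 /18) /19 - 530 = -30206 /57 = -529.93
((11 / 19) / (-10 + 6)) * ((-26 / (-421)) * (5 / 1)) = -715 / 15998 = -0.04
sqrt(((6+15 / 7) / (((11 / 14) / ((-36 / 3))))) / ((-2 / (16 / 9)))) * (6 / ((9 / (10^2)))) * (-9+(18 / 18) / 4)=-14000 * sqrt(209) / 33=-6133.20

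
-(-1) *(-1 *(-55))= 55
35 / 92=0.38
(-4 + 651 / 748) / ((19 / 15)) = -35115 / 14212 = -2.47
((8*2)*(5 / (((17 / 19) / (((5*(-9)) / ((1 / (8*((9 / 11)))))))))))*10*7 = -344736000 / 187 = -1843508.02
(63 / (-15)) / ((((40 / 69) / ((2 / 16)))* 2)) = -1449 / 3200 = -0.45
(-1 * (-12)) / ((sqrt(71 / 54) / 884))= 31824 * sqrt(426) / 71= 9251.27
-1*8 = -8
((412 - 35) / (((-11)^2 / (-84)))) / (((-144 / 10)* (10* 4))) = 2639 / 5808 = 0.45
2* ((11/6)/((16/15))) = 55/16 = 3.44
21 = 21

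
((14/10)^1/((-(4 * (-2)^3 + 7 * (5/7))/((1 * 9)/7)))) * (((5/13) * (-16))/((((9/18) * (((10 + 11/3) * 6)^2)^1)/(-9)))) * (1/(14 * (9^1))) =0.00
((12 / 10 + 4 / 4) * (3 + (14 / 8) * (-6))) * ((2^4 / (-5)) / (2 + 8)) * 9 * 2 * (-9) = -21384 / 25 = -855.36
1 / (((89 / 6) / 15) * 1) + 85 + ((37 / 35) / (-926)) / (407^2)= 1110737208261 / 12913861730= 86.01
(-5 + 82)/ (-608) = -77/ 608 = -0.13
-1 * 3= -3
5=5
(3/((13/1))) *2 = 6/13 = 0.46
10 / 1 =10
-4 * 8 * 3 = -96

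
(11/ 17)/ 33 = 1/ 51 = 0.02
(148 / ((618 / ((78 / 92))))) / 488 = 481 / 1156072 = 0.00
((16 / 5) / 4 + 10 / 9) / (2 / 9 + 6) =43 / 140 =0.31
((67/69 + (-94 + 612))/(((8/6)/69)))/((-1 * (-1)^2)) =-107427/4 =-26856.75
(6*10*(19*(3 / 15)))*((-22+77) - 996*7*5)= -7935540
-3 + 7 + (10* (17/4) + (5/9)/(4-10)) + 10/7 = 9041/189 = 47.84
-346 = -346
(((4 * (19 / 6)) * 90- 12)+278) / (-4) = -703 / 2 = -351.50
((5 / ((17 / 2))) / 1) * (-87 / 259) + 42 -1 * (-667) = 3120857 / 4403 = 708.80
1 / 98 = 0.01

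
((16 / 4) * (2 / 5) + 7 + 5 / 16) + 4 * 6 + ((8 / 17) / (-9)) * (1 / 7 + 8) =927821 / 28560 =32.49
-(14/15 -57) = 56.07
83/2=41.50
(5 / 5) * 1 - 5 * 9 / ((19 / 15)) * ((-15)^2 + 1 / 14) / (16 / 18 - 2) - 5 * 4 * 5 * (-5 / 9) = 34726973 / 4788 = 7252.92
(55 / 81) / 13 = 55 / 1053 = 0.05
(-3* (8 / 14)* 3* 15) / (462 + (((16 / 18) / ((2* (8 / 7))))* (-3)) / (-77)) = -35640 / 213451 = -0.17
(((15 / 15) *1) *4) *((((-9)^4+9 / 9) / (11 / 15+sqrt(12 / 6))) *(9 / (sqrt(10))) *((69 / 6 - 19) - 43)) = -536837220 *sqrt(5) / 329+196840314 *sqrt(10) / 329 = -1756658.93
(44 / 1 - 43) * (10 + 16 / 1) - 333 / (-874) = 23057 / 874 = 26.38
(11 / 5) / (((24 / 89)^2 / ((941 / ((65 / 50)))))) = 81990271 / 3744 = 21899.11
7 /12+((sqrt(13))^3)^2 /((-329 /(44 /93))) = -105093 /40796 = -2.58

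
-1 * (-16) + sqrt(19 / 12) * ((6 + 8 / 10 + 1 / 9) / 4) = 311 * sqrt(57) / 1080 + 16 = 18.17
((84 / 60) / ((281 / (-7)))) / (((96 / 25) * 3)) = -245 / 80928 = -0.00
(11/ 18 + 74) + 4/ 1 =1415/ 18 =78.61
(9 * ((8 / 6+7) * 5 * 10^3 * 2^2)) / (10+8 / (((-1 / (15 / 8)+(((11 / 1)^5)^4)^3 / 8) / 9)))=137016737793638144808502182912125448587567286780014139879876418530000 / 913444918624254298723347886080836323917115245200094265865842963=150000.00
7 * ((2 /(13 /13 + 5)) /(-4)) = -7 /12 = -0.58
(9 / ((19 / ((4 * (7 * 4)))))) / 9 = 112 / 19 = 5.89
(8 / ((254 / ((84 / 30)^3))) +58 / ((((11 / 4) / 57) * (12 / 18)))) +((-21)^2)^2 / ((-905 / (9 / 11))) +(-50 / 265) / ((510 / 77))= 12645106964318 / 7766732625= 1628.11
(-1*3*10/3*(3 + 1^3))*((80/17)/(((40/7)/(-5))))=2800/17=164.71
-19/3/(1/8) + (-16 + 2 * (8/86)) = -8576/129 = -66.48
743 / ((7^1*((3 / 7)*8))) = 743 / 24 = 30.96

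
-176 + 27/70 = -12293/70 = -175.61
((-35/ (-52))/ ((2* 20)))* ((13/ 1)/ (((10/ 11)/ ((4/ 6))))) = 77/ 480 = 0.16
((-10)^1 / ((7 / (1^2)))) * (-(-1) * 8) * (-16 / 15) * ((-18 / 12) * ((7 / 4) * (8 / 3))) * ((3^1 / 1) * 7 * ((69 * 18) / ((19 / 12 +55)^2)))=-45785088 / 65863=-695.16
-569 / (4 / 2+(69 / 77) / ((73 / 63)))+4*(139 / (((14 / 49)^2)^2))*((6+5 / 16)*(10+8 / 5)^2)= 63131090273773 / 890800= 70870105.83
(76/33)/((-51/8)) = -608/1683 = -0.36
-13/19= -0.68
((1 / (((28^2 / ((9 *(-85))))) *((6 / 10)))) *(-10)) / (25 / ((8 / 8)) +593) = 0.03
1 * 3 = 3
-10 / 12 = -5 / 6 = -0.83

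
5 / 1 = 5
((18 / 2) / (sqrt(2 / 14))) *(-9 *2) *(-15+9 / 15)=11664 *sqrt(7) / 5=6172.01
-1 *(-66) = 66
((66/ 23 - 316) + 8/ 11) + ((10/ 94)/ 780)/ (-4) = -2318026717/ 7419984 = -312.40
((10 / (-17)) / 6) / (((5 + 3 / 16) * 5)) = -16 / 4233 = -0.00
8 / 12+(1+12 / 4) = 14 / 3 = 4.67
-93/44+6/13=-945/572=-1.65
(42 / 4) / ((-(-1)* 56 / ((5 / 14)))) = 15 / 224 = 0.07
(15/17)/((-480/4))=-1/136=-0.01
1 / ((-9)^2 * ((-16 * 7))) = -1 / 9072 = -0.00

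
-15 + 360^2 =129585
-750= -750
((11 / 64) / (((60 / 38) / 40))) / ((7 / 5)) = 1045 / 336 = 3.11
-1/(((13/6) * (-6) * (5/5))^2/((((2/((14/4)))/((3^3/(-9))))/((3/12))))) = 16/3549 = 0.00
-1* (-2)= 2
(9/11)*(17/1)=153/11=13.91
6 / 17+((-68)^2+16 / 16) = 78631 / 17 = 4625.35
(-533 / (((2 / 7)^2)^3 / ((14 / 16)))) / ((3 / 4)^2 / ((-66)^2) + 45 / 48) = -53112758699 / 58088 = -914349.93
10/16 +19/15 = 227/120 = 1.89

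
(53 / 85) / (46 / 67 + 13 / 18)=63918 / 144415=0.44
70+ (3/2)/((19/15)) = 2705/38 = 71.18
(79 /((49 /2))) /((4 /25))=1975 /98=20.15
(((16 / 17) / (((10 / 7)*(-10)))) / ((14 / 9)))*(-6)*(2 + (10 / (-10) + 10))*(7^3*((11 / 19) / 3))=1494108 / 8075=185.03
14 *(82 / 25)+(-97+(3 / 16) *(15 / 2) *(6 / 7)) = -139649 / 2800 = -49.87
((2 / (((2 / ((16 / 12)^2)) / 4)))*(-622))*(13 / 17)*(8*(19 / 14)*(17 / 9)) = -39330304 / 567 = -69365.62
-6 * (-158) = 948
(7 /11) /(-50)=-7 /550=-0.01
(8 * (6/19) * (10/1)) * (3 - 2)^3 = 25.26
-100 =-100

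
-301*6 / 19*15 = -27090 / 19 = -1425.79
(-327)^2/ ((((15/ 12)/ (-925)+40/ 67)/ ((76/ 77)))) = 402917026320/ 2274041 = 177181.07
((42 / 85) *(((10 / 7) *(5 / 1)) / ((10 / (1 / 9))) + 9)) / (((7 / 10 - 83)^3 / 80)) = -18304000 / 28429530117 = -0.00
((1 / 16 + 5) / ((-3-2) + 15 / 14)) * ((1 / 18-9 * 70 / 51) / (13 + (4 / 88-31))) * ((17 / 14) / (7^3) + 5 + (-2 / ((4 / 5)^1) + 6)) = -40674267 / 5419400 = -7.51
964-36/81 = 8672/9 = 963.56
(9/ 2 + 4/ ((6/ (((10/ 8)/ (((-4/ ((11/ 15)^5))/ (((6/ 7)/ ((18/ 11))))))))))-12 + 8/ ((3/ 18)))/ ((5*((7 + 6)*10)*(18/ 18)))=3098300939/ 49754250000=0.06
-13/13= -1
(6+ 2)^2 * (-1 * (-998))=63872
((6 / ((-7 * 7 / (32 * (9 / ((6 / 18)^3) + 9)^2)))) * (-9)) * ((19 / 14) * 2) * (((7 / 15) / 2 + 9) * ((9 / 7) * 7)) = 17679638016 / 35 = 505132514.74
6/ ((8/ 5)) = 15/ 4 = 3.75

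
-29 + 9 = -20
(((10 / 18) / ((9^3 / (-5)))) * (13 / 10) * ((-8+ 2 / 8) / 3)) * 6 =2015 / 26244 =0.08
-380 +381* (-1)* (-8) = 2668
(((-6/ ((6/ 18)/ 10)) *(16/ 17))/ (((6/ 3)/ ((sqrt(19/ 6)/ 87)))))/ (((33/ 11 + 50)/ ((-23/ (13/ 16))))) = 29440 *sqrt(114)/ 339677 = 0.93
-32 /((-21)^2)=-32 /441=-0.07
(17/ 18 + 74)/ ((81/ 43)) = 58007/ 1458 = 39.79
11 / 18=0.61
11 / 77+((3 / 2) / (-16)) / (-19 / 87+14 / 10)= 7313 / 115136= 0.06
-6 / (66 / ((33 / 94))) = -3 / 94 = -0.03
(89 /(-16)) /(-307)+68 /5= 334461 /24560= 13.62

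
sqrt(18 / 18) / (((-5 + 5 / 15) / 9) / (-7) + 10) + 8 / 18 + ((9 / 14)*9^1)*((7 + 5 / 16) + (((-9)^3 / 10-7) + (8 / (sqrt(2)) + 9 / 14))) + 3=-495050827 / 1199520 + 162*sqrt(2) / 7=-379.98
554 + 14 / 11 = 6108 / 11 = 555.27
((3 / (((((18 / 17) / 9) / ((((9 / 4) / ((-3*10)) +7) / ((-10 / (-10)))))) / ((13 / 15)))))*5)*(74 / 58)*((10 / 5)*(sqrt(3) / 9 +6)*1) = 2265029*sqrt(3) / 10440 +6795087 / 580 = 12091.45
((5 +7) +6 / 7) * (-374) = -33660 / 7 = -4808.57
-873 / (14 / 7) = -873 / 2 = -436.50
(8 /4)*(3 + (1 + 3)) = 14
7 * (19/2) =133/2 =66.50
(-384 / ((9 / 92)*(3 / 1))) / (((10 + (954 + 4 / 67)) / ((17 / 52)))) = -209576 / 472329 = -0.44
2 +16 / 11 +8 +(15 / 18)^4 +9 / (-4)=138095 / 14256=9.69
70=70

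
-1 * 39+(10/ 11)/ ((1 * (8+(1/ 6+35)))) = -38.98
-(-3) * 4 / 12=1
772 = 772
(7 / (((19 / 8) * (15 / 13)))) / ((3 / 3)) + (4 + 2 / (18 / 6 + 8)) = 21118 / 3135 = 6.74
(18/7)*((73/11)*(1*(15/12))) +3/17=56307/2618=21.51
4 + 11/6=35/6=5.83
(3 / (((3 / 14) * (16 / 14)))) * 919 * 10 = 225155 / 2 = 112577.50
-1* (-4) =4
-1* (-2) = 2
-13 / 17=-0.76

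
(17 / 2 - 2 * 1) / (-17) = -13 / 34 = -0.38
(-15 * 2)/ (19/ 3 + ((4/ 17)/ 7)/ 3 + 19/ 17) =-595/ 148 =-4.02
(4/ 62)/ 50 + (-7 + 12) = 3876/ 775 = 5.00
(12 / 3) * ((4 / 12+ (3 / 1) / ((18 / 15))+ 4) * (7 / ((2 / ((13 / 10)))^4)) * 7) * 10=2390.79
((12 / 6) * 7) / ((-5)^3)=-14 / 125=-0.11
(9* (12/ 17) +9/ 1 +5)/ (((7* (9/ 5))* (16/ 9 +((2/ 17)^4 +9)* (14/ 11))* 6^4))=46747195/ 496304289936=0.00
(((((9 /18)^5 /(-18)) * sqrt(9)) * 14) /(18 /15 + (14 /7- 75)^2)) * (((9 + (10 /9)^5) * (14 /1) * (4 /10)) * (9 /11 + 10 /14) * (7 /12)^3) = -89449300619 /358958073602304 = -0.00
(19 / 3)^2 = 361 / 9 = 40.11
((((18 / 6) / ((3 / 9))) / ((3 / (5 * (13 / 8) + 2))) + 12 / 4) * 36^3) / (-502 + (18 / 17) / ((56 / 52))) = -185300136 / 59621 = -3107.97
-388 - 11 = -399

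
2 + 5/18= 41/18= 2.28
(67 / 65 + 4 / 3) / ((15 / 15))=2.36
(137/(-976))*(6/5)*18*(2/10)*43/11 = -159057/67100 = -2.37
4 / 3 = 1.33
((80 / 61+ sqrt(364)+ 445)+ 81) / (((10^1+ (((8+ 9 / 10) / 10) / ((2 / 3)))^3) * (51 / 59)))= 51.06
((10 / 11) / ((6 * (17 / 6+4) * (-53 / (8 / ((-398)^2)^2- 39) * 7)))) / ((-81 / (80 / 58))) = -2224048321400 / 56034188756579439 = -0.00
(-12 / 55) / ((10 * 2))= -3 / 275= -0.01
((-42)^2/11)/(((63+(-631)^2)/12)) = 1323/273779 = 0.00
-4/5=-0.80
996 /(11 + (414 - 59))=2.72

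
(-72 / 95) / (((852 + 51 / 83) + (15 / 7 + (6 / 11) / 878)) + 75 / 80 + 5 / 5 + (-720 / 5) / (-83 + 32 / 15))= -3920546577024 / 4440848509611005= -0.00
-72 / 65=-1.11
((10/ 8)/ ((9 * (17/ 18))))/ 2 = 5/ 68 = 0.07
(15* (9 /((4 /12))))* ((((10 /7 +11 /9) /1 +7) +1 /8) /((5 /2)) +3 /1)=78363 /28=2798.68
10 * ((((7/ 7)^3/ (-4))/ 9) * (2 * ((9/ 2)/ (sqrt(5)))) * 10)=-5 * sqrt(5)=-11.18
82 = 82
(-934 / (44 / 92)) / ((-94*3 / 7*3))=75187 / 4653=16.16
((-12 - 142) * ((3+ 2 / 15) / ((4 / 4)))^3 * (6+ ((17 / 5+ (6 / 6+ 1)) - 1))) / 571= -831414584 / 9635625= -86.29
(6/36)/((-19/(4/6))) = -1/171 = -0.01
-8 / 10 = -4 / 5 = -0.80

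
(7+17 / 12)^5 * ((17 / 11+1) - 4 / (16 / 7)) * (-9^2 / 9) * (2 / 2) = -367853517535 / 1216512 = -302383.80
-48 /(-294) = 8 /49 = 0.16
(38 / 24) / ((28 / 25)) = 1.41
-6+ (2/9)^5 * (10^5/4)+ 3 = 622853/59049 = 10.55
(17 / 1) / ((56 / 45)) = 765 / 56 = 13.66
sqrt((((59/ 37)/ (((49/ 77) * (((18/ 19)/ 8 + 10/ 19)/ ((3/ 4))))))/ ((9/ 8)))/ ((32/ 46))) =1.93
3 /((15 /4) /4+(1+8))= 16 /53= 0.30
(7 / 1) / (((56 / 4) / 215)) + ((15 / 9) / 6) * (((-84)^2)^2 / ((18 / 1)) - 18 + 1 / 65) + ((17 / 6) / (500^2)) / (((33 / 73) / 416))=768422.51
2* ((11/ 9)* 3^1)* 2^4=352/ 3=117.33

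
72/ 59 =1.22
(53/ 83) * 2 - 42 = -3380/ 83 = -40.72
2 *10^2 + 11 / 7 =1411 / 7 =201.57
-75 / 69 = -25 / 23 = -1.09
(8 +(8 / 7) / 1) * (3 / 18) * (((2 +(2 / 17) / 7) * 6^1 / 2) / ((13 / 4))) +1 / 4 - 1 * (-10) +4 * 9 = 2126245 / 43316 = 49.09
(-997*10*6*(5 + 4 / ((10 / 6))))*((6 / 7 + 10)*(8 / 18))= -44857024 / 21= -2136048.76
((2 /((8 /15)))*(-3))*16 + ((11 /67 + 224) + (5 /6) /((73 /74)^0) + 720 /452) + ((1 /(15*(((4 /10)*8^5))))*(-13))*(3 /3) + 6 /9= 70342999945 /1488519168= 47.26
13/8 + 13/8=13/4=3.25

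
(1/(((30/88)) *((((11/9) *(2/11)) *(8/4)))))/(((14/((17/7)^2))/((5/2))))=9537/1372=6.95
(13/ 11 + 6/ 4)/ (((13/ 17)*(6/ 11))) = 1003/ 156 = 6.43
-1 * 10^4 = -10000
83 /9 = 9.22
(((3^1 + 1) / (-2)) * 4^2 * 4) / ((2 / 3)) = -192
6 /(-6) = -1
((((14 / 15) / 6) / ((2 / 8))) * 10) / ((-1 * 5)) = -56 / 45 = -1.24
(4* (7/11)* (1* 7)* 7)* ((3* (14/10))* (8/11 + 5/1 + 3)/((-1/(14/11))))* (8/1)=-309786624/6655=-46549.46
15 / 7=2.14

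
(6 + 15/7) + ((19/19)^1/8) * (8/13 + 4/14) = 3005/364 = 8.26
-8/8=-1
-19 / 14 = -1.36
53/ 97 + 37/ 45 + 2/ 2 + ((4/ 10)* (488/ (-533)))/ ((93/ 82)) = 2.05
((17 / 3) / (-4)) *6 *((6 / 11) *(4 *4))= -816 / 11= -74.18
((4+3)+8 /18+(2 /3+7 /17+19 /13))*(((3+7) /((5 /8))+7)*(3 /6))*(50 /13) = 11418925 /25857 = 441.62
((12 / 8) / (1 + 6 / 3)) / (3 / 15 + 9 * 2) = 5 / 182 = 0.03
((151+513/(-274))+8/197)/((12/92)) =185191607/161934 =1143.62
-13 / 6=-2.17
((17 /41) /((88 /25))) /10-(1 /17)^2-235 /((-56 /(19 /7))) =1164777371 /102185776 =11.40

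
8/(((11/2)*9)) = 16/99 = 0.16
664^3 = 292754944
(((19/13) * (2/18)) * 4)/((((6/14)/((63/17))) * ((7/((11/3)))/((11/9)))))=64372/17901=3.60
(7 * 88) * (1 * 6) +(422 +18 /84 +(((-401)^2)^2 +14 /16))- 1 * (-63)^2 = 25856961751.09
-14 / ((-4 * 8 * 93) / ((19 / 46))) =0.00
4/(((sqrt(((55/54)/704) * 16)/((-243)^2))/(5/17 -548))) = -13195325736 * sqrt(30)/85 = -850279712.85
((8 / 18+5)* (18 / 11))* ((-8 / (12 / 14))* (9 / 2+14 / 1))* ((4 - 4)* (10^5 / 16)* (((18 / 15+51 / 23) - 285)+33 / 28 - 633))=0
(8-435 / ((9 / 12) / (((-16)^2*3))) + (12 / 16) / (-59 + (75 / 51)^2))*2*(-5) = 146333324975 / 32852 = 4454320.13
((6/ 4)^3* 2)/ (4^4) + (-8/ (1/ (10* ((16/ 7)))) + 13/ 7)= -185317/ 1024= -180.97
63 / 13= 4.85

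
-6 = -6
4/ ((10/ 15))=6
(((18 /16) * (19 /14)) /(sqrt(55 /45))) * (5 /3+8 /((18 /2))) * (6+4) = 6555 * sqrt(11) /616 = 35.29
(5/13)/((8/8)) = 5/13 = 0.38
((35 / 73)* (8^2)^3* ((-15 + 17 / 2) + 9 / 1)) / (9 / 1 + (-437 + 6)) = -11468800 / 15403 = -744.58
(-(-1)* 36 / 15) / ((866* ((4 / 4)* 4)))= 3 / 4330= 0.00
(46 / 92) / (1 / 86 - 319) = -43 / 27433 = -0.00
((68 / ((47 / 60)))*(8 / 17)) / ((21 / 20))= 12800 / 329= 38.91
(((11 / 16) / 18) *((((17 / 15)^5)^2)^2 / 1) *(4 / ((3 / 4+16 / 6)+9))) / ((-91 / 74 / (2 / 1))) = -3308284365011124033234903214 / 13526146800944995880126953125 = -0.24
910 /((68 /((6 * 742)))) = 1012830 /17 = 59578.24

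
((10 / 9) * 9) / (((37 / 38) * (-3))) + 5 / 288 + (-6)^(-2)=-35999 / 10656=-3.38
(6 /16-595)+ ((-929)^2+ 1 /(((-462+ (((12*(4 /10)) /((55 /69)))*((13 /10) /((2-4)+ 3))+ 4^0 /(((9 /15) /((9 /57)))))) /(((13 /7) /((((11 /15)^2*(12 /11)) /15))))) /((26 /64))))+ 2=9163590863399221 /10625089664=862448.33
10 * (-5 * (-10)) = 500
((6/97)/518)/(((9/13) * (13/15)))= 5/25123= 0.00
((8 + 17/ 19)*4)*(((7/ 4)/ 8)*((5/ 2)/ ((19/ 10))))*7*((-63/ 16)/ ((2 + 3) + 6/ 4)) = -1003275/ 23104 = -43.42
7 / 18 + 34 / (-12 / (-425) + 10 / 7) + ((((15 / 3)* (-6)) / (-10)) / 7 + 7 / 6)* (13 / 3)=4183045 / 136521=30.64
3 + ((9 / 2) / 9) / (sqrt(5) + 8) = 181 / 59 - sqrt(5) / 118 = 3.05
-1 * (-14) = 14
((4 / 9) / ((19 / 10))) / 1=0.23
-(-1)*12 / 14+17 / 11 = 185 / 77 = 2.40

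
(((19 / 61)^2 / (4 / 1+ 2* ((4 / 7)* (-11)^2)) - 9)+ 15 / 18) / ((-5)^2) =-10088029 / 30884300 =-0.33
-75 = -75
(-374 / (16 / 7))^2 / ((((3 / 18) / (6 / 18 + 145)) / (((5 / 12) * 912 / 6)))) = 17743095755 / 12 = 1478591312.92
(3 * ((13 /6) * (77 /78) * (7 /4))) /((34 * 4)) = 0.08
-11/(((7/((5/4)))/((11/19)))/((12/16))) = -0.85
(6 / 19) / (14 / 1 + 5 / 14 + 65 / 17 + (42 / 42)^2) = 1428 / 86735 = 0.02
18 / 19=0.95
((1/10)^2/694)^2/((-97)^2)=1/45317131240000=0.00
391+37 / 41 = 16068 / 41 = 391.90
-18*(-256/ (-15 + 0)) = -1536/ 5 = -307.20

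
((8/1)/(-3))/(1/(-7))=56/3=18.67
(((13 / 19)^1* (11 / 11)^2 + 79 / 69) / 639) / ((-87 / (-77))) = 184646 / 72882423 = 0.00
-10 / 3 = -3.33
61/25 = 2.44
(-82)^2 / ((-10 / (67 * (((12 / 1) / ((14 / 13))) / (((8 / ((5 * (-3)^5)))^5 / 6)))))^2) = 28967553184595660431848992759669159765625 / 3288334336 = 8809187334592141798518444000000.00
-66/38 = -33/19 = -1.74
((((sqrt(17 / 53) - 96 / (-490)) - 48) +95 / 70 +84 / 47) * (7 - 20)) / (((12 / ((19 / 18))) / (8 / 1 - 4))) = 254042711 / 1243620 - 247 * sqrt(901) / 2862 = 201.69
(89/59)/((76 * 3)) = 89/13452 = 0.01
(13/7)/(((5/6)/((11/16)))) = 429/280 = 1.53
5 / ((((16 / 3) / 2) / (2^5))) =60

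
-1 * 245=-245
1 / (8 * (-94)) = -0.00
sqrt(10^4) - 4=96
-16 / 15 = -1.07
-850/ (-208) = 425/ 104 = 4.09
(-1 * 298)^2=88804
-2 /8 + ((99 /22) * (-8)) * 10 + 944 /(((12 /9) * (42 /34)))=5961 /28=212.89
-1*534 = -534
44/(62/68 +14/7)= 136/9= 15.11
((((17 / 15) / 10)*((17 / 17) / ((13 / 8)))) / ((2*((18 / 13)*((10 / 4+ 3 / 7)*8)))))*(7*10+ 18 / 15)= 10591 / 138375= 0.08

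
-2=-2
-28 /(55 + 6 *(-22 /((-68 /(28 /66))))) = -476 /949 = -0.50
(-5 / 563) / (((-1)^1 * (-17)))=-5 / 9571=-0.00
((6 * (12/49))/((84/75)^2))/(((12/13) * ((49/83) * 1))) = 2023125/941192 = 2.15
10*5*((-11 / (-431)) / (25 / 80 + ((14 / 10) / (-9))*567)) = -44000 / 3030361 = -0.01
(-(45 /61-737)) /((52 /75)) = 842100 /793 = 1061.92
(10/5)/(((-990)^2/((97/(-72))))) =-97/35283600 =-0.00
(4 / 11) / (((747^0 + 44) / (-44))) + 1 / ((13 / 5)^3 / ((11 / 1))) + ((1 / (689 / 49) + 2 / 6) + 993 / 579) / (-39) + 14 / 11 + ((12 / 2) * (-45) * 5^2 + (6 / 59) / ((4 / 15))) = -2952654456373763 / 437551510110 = -6748.13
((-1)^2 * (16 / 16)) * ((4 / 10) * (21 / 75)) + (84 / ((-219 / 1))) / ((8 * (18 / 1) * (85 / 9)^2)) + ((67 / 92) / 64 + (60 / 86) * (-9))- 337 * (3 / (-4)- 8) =1964705039578757 / 667677856000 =2942.59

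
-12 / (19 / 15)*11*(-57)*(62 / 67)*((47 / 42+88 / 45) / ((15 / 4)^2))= 42273088 / 35175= 1201.79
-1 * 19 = -19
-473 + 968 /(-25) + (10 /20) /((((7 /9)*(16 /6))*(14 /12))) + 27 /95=-95190869 /186200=-511.23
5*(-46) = -230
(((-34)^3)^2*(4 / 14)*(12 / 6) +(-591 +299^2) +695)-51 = 6179843842 / 7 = 882834834.57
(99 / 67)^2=9801 / 4489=2.18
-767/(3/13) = -9971/3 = -3323.67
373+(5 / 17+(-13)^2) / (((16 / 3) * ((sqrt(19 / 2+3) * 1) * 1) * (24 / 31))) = 44609 * sqrt(2) / 5440+373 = 384.60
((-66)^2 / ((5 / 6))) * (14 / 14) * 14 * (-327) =-119650608 / 5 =-23930121.60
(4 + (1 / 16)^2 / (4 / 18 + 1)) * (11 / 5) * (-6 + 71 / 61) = -665107 / 15616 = -42.59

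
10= 10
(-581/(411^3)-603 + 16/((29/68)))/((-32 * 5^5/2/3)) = 569262849359/16778078325000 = 0.03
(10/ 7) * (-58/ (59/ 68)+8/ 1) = -4960/ 59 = -84.07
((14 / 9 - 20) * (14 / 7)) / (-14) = 166 / 63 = 2.63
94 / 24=47 / 12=3.92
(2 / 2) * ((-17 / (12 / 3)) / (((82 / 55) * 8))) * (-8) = 935 / 328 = 2.85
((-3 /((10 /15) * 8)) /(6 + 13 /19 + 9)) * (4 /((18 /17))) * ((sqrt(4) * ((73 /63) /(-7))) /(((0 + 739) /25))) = 0.00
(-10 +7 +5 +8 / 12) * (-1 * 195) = -520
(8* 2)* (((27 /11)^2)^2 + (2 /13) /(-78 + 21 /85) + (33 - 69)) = 5960619760 /1257910797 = 4.74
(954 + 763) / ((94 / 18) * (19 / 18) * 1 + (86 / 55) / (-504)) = 214178580 / 687223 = 311.66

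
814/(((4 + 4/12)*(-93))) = -814/403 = -2.02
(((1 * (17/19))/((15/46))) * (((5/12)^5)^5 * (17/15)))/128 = 79238414764404296875/10440161949526912778356610039808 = 0.00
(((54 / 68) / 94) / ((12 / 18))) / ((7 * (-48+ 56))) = 81 / 357952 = 0.00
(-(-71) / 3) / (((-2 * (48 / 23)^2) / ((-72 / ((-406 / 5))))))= -187795 / 77952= -2.41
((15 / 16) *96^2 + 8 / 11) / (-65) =-95048 / 715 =-132.93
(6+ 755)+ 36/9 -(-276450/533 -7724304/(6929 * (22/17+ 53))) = 8340968973/6395467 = 1304.20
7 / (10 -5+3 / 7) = 49 / 38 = 1.29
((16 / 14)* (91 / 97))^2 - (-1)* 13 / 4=165581 / 37636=4.40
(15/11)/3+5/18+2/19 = 3151/3762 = 0.84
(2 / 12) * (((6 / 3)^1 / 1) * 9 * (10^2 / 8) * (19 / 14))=1425 / 28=50.89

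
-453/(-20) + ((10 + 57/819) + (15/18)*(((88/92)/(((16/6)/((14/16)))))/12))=87715501/2679040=32.74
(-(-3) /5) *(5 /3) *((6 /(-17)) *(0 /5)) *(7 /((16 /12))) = 0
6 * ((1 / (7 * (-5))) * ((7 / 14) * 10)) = -6 / 7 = -0.86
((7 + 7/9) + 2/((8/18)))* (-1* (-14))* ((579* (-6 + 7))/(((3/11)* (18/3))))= 3284281/54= 60820.02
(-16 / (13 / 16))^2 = 65536 / 169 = 387.79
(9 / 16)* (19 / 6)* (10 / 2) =8.91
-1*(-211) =211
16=16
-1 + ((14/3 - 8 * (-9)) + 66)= 425/3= 141.67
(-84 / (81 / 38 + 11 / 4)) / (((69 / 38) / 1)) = -11552 / 1219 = -9.48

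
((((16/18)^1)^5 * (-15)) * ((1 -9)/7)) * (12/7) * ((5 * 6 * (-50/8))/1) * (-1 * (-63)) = -327680000/1701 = -192639.62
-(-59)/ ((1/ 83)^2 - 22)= -406451/ 151557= -2.68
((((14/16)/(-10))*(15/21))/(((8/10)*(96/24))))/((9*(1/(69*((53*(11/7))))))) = -67045/5376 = -12.47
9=9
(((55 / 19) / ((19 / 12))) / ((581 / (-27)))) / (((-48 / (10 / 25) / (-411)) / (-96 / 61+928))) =-3449125152 / 12794201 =-269.59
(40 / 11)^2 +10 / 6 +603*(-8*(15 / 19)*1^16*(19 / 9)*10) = -29179795 / 363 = -80385.11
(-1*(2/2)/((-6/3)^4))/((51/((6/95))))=-1/12920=-0.00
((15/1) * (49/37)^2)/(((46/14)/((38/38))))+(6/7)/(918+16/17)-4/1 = 6899492126/1721614699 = 4.01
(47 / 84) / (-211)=-47 / 17724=-0.00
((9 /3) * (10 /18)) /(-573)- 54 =-92831 /1719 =-54.00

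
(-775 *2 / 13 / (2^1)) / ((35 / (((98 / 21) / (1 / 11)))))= -3410 / 39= -87.44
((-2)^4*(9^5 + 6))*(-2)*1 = -1889760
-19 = -19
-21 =-21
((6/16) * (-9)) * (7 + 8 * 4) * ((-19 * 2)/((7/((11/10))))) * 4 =220077/70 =3143.96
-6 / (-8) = 3 / 4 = 0.75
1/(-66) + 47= 3101/66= 46.98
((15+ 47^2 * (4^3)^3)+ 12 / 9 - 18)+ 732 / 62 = 53854077871 / 93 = 579076106.14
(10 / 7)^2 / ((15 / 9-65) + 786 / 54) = -900 / 21511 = -0.04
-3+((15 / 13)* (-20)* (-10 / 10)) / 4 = 36 / 13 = 2.77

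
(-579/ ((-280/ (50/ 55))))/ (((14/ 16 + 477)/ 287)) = 47478/ 42053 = 1.13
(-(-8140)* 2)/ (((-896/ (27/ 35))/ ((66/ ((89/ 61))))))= -22120857/ 34888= -634.05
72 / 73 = 0.99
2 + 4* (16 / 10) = 42 / 5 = 8.40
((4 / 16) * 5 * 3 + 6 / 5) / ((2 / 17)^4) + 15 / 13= 107496327 / 4160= 25840.46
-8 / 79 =-0.10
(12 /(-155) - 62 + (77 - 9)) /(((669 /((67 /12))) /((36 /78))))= 10251 /449345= 0.02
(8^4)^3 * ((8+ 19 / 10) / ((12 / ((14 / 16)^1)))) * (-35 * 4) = -6944962117632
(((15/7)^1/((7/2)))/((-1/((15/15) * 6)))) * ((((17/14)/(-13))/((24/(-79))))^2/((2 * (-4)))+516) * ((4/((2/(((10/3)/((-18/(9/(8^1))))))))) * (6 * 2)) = 9477.33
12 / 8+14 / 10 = 29 / 10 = 2.90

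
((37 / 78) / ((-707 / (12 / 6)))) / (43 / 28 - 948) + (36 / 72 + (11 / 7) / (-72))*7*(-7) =-23.43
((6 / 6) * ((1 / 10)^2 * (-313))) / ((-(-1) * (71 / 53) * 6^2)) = -16589 / 255600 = -0.06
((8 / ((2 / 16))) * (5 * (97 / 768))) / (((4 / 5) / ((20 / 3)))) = 12125 / 36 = 336.81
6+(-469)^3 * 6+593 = -618969655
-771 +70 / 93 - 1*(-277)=-45872 / 93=-493.25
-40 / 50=-4 / 5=-0.80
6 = 6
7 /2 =3.50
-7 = -7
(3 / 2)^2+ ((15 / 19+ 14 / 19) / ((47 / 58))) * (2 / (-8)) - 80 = -78.22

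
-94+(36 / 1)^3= 46562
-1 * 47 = -47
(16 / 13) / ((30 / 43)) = 344 / 195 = 1.76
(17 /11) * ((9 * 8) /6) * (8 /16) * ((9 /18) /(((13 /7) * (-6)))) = -119 /286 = -0.42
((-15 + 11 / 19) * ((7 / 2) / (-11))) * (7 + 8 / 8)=7672 / 209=36.71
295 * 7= 2065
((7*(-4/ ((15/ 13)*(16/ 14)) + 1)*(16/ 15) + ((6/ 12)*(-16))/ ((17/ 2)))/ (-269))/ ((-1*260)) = -1186/ 5144625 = -0.00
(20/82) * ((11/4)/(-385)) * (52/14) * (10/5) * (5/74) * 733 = -47645/74333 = -0.64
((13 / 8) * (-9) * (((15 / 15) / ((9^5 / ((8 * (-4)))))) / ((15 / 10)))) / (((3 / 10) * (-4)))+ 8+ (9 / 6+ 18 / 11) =14461285 / 1299078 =11.13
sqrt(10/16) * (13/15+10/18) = 16 * sqrt(10)/45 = 1.12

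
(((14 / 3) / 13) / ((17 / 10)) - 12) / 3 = -7816 / 1989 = -3.93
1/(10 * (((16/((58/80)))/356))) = 2581/1600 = 1.61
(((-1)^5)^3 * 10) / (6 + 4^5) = -1 / 103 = -0.01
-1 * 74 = -74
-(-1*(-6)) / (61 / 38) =-228 / 61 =-3.74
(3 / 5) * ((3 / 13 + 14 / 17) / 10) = 699 / 11050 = 0.06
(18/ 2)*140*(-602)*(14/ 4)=-2654820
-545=-545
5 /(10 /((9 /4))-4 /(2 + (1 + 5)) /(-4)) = 360 /329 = 1.09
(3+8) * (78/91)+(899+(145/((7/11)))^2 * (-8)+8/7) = -20307631/49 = -414441.45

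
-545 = -545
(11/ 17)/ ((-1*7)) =-11/ 119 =-0.09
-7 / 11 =-0.64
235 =235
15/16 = 0.94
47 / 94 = 1 / 2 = 0.50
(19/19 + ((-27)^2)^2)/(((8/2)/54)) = 7174467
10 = 10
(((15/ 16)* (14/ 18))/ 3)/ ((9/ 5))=175/ 1296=0.14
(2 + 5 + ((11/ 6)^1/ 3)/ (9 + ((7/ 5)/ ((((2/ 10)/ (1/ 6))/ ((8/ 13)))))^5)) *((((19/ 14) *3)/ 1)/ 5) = 5.75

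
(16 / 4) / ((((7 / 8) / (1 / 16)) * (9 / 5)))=10 / 63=0.16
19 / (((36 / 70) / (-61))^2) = 86606275 / 324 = 267303.32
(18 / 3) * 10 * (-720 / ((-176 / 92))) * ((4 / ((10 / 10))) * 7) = 6955200 / 11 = 632290.91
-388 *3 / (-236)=291 / 59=4.93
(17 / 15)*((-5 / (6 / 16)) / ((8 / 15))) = -85 / 3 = -28.33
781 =781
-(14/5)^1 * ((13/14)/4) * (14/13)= -7/10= -0.70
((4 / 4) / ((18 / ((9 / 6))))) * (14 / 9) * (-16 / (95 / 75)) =-1.64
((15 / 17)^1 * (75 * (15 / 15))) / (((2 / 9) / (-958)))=-285286.76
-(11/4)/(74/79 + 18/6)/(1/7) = -6083/1244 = -4.89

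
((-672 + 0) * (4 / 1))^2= 7225344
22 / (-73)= -22 / 73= -0.30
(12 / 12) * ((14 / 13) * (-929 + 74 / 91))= -168930 / 169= -999.59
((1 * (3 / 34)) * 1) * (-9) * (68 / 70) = -27 / 35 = -0.77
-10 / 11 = -0.91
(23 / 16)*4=23 / 4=5.75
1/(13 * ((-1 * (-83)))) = 1/1079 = 0.00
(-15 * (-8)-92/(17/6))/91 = 1488/1547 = 0.96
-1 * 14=-14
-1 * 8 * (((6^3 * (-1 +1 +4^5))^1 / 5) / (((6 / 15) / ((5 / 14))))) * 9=-19906560 / 7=-2843794.29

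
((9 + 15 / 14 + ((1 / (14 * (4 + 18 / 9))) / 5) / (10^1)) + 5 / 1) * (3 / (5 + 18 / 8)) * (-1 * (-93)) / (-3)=-280333 / 1450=-193.33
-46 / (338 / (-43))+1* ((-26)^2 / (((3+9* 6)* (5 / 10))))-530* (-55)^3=849426183611 / 9633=88178779.57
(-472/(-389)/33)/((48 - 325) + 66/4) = -944/6688077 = -0.00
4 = 4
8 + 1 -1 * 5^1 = 4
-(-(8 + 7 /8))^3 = 357911 /512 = 699.04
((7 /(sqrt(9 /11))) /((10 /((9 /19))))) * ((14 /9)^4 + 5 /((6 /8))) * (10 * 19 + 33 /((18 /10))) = 956.29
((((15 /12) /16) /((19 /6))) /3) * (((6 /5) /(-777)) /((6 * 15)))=-1 /7086240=-0.00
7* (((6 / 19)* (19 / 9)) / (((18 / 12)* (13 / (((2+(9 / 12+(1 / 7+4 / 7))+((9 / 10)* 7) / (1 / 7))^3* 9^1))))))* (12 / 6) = 295275249179 / 637000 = 463540.42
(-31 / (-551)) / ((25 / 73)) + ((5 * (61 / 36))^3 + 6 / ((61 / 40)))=24001492742083 / 39203870400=612.22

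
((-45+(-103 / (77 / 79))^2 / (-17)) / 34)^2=1251265188393529 / 2936017137361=426.18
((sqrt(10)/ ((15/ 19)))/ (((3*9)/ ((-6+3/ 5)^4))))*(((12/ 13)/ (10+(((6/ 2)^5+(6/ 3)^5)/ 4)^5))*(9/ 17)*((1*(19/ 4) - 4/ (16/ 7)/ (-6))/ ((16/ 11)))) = 1769825376*sqrt(10)/ 40229256220765625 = 0.00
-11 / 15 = -0.73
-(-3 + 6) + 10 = 7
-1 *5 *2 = -10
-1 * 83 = -83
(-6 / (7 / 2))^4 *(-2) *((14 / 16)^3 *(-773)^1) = 62613 / 7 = 8944.71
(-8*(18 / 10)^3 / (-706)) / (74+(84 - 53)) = 972 / 1544375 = 0.00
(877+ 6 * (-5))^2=717409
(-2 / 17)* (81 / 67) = -162 / 1139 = -0.14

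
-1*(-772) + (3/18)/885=4099321/5310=772.00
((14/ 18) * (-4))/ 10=-14/ 45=-0.31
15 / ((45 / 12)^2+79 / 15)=3600 / 4639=0.78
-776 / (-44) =194 / 11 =17.64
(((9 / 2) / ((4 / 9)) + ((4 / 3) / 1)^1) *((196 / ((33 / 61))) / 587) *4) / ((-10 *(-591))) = 14945 / 3122253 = 0.00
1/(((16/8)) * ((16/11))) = 11/32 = 0.34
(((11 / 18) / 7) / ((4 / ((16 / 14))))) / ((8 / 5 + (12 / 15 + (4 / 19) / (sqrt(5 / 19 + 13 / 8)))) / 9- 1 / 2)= -257070 / 2391973- 8800 * sqrt(10906) / 117206677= -0.12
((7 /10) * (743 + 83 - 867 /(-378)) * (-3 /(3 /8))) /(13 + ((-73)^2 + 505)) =-41746 /52623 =-0.79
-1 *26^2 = -676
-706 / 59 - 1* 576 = -34690 / 59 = -587.97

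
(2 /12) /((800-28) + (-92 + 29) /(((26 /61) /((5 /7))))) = 13 /51981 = 0.00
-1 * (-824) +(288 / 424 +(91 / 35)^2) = 1101657 / 1325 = 831.44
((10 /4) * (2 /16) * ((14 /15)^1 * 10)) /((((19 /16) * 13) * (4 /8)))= 280 /741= 0.38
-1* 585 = -585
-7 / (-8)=7 / 8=0.88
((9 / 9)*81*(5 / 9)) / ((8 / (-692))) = -7785 / 2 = -3892.50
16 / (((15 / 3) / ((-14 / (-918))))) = 112 / 2295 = 0.05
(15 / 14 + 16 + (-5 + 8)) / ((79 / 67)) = 17.02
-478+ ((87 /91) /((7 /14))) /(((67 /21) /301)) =-259216 /871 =-297.61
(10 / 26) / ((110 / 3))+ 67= 19165 / 286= 67.01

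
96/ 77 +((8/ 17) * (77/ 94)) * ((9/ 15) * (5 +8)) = 1308444/ 307615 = 4.25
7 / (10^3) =7 / 1000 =0.01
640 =640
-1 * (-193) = 193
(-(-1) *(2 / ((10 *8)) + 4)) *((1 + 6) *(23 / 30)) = 25921 / 1200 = 21.60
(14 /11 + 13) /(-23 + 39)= 157 /176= 0.89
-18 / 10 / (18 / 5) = -1 / 2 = -0.50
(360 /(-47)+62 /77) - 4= -39282 /3619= -10.85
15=15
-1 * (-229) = 229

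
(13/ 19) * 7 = 91/ 19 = 4.79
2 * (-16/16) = -2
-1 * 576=-576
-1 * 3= -3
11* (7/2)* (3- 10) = -269.50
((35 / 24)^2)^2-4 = 0.52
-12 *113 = -1356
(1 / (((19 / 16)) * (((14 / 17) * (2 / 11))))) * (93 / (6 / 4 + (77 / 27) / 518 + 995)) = 69494436 / 132402697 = 0.52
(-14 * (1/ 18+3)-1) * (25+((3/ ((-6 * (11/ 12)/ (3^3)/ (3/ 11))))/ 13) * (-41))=-23344894/ 14157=-1649.00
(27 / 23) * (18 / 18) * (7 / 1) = 189 / 23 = 8.22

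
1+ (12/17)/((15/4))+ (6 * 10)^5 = 66096000101/85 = 777600001.19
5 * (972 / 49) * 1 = 4860 / 49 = 99.18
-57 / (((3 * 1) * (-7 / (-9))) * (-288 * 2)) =19 / 448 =0.04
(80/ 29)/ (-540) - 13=-10183/ 783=-13.01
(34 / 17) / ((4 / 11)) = 5.50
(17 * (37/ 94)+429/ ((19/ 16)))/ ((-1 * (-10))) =657167/ 17860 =36.80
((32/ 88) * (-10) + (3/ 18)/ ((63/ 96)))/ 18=-1172/ 6237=-0.19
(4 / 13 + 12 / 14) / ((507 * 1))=106 / 46137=0.00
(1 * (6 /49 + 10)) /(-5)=-496 /245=-2.02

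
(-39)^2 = 1521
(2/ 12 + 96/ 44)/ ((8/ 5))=775/ 528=1.47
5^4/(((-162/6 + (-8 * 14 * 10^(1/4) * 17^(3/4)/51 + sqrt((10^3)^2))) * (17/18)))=625/(-56 * 10^(1/4) * 17^(3/4)/27 + 16541/18)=0.70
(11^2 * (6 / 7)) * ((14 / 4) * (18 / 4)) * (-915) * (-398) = 594871695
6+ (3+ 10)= 19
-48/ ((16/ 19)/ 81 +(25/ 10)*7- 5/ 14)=-64638/ 23099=-2.80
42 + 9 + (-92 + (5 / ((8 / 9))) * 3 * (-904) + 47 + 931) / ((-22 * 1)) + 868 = 1572.14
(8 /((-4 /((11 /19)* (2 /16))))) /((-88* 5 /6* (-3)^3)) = -1 /13680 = -0.00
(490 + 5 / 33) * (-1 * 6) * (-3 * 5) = 485250 / 11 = 44113.64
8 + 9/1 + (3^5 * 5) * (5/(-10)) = -1181/2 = -590.50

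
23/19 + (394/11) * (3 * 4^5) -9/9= 22997036/209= 110033.67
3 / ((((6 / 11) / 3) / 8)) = 132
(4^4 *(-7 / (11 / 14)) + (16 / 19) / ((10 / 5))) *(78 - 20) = -27641872 / 209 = -132257.76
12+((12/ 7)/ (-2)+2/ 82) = 3205/ 287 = 11.17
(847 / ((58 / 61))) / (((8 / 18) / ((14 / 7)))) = 465003 / 116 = 4008.65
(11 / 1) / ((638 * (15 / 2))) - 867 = -377144 / 435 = -867.00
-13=-13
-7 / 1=-7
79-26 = 53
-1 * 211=-211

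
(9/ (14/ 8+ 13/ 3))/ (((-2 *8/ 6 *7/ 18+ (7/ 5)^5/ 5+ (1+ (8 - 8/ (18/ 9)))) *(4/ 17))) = 193640625/ 155173472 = 1.25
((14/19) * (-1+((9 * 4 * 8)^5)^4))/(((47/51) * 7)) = 1571990535487847849886388758632562389104929068285850/893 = 1760347744107332418685766000000000000000000000000.00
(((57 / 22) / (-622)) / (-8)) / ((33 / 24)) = 57 / 150524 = 0.00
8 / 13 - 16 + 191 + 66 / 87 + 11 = 70640 / 377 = 187.37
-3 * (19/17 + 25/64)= -4923/1088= -4.52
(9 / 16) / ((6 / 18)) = 27 / 16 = 1.69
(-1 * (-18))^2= 324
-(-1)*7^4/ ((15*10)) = 2401/ 150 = 16.01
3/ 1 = 3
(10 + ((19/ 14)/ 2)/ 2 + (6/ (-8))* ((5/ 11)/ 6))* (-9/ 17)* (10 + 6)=-87.10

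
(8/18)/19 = 4/171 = 0.02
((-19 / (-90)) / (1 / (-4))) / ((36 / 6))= -19 / 135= -0.14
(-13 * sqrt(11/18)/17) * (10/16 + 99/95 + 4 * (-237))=9349769 * sqrt(22)/77520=565.72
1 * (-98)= -98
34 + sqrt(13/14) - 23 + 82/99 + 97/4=sqrt(182)/14 + 14287/396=37.04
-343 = -343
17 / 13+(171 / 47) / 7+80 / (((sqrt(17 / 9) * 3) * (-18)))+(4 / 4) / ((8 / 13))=118129 / 34216 - 40 * sqrt(17) / 153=2.37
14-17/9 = 109/9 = 12.11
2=2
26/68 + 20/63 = 1499/2142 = 0.70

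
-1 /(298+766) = -1 /1064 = -0.00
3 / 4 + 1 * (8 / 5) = 2.35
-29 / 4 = -7.25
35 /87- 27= -2314 /87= -26.60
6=6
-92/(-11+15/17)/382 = 391/16426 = 0.02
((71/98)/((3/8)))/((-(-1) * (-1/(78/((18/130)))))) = -479960/441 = -1088.34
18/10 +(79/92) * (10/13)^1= 7357/2990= 2.46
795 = 795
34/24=17/12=1.42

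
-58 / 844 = -29 / 422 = -0.07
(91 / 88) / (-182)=-1 / 176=-0.01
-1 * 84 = -84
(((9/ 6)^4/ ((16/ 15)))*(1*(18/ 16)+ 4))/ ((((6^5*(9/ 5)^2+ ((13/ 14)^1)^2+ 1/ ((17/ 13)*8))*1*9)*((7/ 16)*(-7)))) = -2352375/ 67160319344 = -0.00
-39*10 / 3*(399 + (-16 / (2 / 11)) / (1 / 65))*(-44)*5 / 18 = -76090300 / 9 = -8454477.78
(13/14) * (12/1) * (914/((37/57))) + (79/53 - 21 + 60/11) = 2366982206/150997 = 15675.69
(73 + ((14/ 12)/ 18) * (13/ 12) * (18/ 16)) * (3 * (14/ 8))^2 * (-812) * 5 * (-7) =29309283115/ 512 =57244693.58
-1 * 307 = -307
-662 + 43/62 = -41001/62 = -661.31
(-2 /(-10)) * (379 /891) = 379 /4455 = 0.09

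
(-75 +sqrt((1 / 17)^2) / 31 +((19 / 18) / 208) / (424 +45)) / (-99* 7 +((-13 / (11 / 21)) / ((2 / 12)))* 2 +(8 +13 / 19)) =14504935330259 / 189948696380352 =0.08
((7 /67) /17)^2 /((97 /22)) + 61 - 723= -662.00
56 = 56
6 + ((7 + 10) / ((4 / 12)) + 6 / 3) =59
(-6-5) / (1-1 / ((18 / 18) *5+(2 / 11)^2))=-6699 / 488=-13.73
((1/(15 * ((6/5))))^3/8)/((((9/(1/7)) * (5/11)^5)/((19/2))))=3059969/18370800000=0.00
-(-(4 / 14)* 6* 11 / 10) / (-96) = -11 / 560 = -0.02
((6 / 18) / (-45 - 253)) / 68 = -1 / 60792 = -0.00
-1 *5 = -5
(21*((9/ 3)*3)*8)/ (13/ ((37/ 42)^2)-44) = -258741/ 4663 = -55.49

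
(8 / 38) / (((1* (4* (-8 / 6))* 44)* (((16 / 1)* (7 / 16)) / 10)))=-15 / 11704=-0.00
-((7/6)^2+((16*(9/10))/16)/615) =-50279/36900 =-1.36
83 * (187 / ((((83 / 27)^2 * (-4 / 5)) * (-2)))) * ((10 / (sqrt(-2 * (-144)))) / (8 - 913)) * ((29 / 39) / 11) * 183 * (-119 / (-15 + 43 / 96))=-13044314115 * sqrt(2) / 272832703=-67.61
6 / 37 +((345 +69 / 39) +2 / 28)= 2336717 / 6734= 347.00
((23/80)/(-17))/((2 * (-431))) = 23/1172320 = 0.00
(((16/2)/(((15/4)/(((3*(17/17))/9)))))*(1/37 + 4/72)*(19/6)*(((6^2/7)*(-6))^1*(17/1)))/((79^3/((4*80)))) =-72765440/1149273909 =-0.06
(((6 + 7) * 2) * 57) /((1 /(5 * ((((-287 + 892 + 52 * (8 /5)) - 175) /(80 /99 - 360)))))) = -94119597 /8890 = -10587.13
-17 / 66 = -0.26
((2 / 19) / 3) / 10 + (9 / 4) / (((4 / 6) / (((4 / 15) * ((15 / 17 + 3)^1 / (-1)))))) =-16912 / 4845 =-3.49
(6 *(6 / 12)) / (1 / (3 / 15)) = 3 / 5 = 0.60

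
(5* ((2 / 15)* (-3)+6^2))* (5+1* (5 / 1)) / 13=136.92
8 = 8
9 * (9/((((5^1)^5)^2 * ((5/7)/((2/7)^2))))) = 324/341796875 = 0.00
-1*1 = -1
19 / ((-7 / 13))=-247 / 7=-35.29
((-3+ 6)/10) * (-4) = -6/5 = -1.20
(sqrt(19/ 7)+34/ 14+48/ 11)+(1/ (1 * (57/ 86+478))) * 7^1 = sqrt(133)/ 7+21575649/ 3169705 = 8.45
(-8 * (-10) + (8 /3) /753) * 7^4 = 433927928 /2259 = 192088.50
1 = 1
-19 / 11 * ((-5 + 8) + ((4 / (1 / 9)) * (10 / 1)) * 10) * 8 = -547656 / 11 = -49786.91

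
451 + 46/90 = 20318/45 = 451.51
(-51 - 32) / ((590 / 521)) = -43243 / 590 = -73.29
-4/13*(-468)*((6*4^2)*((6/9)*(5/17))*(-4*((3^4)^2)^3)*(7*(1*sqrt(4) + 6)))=-2915215081193963520/17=-171483240070233148.24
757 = 757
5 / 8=0.62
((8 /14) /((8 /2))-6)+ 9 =22 /7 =3.14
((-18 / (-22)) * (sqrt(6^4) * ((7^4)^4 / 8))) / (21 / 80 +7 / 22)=15382099292215320 / 73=210713688934456.44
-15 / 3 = -5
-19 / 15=-1.27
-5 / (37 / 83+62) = -415 / 5183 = -0.08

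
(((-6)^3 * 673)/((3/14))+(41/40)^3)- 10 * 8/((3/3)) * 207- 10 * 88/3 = -133485361237/192000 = -695236.26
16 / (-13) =-1.23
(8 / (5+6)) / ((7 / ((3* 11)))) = 24 / 7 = 3.43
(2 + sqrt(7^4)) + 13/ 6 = 53.17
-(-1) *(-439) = -439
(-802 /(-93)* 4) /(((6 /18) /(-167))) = -535736 /31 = -17281.81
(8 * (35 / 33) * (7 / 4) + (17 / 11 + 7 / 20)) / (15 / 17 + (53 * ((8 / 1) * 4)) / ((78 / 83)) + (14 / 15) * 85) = 2442271 / 274936420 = 0.01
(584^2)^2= 116319195136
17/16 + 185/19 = 10.80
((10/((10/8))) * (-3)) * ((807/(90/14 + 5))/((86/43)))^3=-540799123347/512000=-1056248.29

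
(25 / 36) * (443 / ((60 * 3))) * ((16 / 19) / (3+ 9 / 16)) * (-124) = -4394560 / 87723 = -50.10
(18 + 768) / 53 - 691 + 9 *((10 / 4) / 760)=-10893971 / 16112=-676.14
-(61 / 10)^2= -3721 / 100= -37.21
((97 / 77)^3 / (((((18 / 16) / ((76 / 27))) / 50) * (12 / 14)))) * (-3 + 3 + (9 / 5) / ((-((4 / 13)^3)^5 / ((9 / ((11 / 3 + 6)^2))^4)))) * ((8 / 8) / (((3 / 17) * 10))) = -2673017559066603847163227422741 / 2189464994202854491160576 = -1220854.21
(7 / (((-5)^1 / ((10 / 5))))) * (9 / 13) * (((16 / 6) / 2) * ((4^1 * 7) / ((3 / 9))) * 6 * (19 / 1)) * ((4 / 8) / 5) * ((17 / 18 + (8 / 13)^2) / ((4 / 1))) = -1798692 / 2197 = -818.70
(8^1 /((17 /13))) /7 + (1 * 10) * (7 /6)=4477 /357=12.54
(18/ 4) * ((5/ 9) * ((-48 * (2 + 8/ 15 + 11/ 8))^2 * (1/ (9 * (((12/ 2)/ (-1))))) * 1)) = -219961/ 135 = -1629.34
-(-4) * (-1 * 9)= -36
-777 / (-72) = 259 / 24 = 10.79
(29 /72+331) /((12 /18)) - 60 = 437.10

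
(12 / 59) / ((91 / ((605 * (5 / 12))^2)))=9150625 / 64428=142.03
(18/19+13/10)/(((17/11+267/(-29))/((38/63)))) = -19459/109980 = -0.18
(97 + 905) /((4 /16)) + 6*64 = 4392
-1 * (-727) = 727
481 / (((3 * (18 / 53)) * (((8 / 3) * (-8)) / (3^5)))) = -688311 / 128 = -5377.43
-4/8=-1/2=-0.50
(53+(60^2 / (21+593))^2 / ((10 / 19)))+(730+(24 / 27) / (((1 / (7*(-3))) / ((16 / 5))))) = 1114847401 / 1413735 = 788.58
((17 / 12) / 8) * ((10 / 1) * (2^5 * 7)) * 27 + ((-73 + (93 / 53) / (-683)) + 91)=388342779 / 36199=10728.00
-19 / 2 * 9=-171 / 2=-85.50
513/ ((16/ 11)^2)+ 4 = 63097/ 256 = 246.47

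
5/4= 1.25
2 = 2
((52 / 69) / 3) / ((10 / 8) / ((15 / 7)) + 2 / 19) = 3952 / 10833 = 0.36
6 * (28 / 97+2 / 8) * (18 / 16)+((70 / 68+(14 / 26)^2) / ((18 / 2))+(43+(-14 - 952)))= -12296085055 / 13376688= -919.22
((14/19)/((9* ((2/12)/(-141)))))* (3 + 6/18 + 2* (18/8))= -30926/57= -542.56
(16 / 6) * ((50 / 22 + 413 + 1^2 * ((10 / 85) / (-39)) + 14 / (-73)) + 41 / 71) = 125692924424 / 113398857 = 1108.41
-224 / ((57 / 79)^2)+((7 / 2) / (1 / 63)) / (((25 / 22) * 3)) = -29695967 / 81225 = -365.60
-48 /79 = -0.61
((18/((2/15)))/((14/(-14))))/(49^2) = -135/2401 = -0.06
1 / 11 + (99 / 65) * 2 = 2243 / 715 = 3.14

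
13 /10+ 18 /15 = 5 /2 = 2.50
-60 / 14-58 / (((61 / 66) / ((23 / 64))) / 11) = -1724127 / 6832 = -252.36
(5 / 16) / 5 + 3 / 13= 61 / 208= 0.29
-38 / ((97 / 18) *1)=-684 / 97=-7.05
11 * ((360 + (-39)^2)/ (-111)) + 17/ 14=-95929/ 518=-185.19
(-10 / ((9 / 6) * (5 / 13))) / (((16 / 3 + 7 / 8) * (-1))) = 416 / 149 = 2.79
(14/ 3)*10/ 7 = 20/ 3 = 6.67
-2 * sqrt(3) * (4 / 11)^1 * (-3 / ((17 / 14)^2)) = 4704 * sqrt(3) / 3179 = 2.56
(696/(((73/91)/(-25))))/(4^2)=-197925/146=-1355.65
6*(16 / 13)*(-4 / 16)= -24 / 13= -1.85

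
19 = 19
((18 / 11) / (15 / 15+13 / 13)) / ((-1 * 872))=-9 / 9592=-0.00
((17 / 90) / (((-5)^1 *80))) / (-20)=17 / 720000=0.00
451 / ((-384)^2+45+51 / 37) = 0.00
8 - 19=-11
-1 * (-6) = 6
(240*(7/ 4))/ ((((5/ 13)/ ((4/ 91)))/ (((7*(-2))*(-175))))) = 117600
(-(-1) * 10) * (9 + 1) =100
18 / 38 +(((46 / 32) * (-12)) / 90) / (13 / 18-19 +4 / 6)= 58371 / 120460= 0.48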